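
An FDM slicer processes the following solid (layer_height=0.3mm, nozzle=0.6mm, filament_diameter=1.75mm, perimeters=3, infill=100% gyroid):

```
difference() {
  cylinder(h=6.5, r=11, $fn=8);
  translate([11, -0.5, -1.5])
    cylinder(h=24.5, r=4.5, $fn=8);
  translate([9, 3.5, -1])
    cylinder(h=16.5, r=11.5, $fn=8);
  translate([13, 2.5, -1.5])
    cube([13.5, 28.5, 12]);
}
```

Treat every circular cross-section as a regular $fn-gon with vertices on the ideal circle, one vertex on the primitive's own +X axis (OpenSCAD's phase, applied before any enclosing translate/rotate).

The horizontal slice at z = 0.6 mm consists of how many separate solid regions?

1

At z = 0.6 mm: the r=11 cylinder gives a regular 8-gon of circumradius 11 (constant along its height); the r=4.5 cylinder at (11, -0.5) contributes a regular 8-gon of circumradius 4.5; the r=11.5 cylinder at (9, 3.5) gives a regular 8-gon of circumradius 11.5 (constant along its height); the cube at (13, 2.5) is present — its section is the full 13.5×28.5 rectangle; Subtracting the remaining from the first: starting from the r=11 cylinder, the r=4.5 cylinder at (11, -0.5) partially overlaps it — only the 21.39 mm² overlap (of its 57.28 mm²) is removed, clipping the outline; the r=11.5 cylinder at (9, 3.5) partially overlaps it — only the 136.40 mm² overlap (of its 374.06 mm²) is removed, clipping the outline; the 13.5×28.5 cube at (13, 2.5) misses the remaining region (no effect) — 1 connected region. The result has 1 disconnected region.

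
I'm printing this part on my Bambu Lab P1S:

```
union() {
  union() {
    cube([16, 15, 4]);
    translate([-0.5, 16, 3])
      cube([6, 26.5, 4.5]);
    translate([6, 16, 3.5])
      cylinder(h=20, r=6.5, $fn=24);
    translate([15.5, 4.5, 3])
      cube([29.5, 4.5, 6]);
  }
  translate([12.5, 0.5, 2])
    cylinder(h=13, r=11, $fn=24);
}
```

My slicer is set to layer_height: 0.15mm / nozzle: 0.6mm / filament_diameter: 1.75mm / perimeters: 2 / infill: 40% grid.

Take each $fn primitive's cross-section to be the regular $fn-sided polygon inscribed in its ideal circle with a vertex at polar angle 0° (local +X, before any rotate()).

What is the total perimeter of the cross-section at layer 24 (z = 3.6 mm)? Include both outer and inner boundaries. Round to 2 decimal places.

184.11 mm

At z = 3.6 mm: the cube is present — its section is the full 16×15 rectangle (perimeter 62.00 mm); the 6×26.5 cube at (-0.5, 16) contributes its full rectangle (perimeter 65.00 mm); the cylinder at (6, 16): section is a regular 24-gon, circumradius r=6.5 (perimeter = 2·24·6.500·sin(180°/24) = 40.72 mm); the cube at (15.5, 4.5) is present — its section is the full 29.5×4.5 rectangle (perimeter 68.00 mm); Combining (union): the regions partially overlap (shared area 84.25 mm²), so the edge portions inside another operand are dropped and the merged outline is re-measured after clipping — boundary = 172.96 mm; the r=11 cylinder at (12.5, 0.5) gives a regular 24-gon of circumradius 11 (constant along its height) (perimeter = 2·24·11.000·sin(180°/24) = 68.92 mm); Merging all regions: the regions partially overlap (shared area 162.81 mm²), so the edge portions inside another operand are dropped and the merged outline is re-measured after clipping — boundary = 184.11 mm. Overall, the cross-section is a single solid region. Total boundary length (outer) = 184.11 mm.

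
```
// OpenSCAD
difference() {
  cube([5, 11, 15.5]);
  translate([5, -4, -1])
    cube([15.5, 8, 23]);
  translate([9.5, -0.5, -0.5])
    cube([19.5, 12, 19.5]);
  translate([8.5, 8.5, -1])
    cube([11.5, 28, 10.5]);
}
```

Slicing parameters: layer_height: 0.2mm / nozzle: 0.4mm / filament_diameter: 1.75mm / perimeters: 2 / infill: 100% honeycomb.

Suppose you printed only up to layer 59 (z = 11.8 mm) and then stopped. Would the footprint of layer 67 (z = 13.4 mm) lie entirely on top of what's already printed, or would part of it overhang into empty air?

entirely on top

Compare the two slices. At z = 11.8: the cube is present — its section is the full 5×11 rectangle (area 55.00 mm²); the cube at (5, -4) (footprint 15.5×8) is included at this height (area 124.00 mm²); the 19.5×12 cube at (9.5, -0.5) contributes its full rectangle (area 234.00 mm²); the cube at (8.5, 8.5) is absent (z outside [-1, 9.5]); After the difference (first − rest): starting from the 5×11 cube (55.00 mm²), the 15.5×8 cube at (5, -4) misses the remaining region (no effect); the 19.5×12 cube at (9.5, -0.5) misses the remaining region (no effect) — area = 55.00 mm². At z = 13.4: the 5×11 cube contributes its full rectangle (area 55.00 mm²); the cube at (5, -4) is present — its section is the full 15.5×8 rectangle (area 124.00 mm²); the cube at (9.5, -0.5) is present — its section is the full 19.5×12 rectangle (area 234.00 mm²); the cube at (8.5, 8.5) is absent (z outside [-1, 9.5]); Taking the first minus the rest: starting from the 5×11 cube (55.00 mm²), the 15.5×8 cube at (5, -4) misses the remaining region (no effect); the 19.5×12 cube at (9.5, -0.5) misses the remaining region (no effect) — area = 55.00 mm². Checking containment: the cross-section at z = 13.4 is a subset of the cross-section at z = 11.8.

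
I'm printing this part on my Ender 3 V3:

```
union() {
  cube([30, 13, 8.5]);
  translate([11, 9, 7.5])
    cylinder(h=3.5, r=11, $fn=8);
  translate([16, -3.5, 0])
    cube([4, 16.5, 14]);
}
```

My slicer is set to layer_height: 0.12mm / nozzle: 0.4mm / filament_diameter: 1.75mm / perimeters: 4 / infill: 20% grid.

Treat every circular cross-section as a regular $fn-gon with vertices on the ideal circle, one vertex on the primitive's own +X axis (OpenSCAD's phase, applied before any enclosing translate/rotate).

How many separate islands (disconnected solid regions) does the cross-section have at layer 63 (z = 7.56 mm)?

At z = 7.56 mm: the 30×13 cube contributes its full rectangle; the r=11 cylinder at (11, 9) contributes a regular 8-gon of circumradius 11; the cube at (16, -3.5) is present — its section is the full 4×16.5 rectangle; Taking the union: the regions partially overlap (shared area 294.84 mm²), so overlapping operands fuse into one piece — 1 connected region. Overall, the cross-section is a single solid region. Island count = 1.

1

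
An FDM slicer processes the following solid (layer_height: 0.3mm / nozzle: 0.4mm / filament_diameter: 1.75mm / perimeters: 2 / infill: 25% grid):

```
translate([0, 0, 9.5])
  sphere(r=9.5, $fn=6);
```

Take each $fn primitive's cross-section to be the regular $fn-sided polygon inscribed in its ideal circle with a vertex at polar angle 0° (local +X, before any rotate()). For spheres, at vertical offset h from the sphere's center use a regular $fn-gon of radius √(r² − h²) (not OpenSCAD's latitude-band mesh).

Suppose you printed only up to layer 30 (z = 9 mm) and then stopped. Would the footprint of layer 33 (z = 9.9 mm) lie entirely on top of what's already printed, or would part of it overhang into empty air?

Compare the two slices. At z = 9: the r=9.5 sphere slices to a regular 6-gon of circumradius 9.487 (√(r²−h²) with h=0.5 from center) (area = (6/2)·9.487²·sin(360°/6) = 233.83 mm²). At z = 9.9: the r=9.5 sphere slices to a regular 6-gon of circumradius 9.492 (√(r²−h²) with h=0.4 from center) (area = (6/2)·9.492²·sin(360°/6) = 234.06 mm²). Checking containment: the cross-section at z = 9.9 is a subset of the cross-section at z = 9.

entirely on top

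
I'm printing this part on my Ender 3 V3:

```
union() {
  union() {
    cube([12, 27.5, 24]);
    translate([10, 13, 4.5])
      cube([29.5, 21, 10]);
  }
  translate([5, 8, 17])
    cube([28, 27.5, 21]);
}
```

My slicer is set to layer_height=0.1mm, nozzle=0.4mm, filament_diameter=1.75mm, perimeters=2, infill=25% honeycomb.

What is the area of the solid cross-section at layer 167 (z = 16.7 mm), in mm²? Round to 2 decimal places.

At z = 16.7 mm: the cube (footprint 12×27.5) is included at this height (area 330.00 mm²); the cube at (10, 13) does not reach this height (z outside [4.5, 14.5]); Combining (union): only the 12×27.5 cube is present, so the union is just that shape — area = 330.00 mm²; the cube at (5, 8) is not intersected at this z (z outside [17, 38]); Combining (union): only the result so far is present, so the union is just that shape — area = 330.00 mm². Overall, the cross-section is a single solid region. Net area = 330.00 mm².

330.00 mm²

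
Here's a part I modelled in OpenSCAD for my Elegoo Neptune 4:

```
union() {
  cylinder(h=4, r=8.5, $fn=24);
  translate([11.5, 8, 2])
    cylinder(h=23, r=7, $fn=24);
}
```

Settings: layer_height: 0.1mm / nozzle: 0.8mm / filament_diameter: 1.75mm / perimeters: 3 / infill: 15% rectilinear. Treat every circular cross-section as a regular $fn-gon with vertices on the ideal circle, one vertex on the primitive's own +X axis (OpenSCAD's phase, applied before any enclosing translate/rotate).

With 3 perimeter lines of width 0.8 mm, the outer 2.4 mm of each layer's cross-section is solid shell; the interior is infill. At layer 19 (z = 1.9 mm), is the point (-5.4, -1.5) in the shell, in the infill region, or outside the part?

infill

At z = 1.9 mm: the r=8.5 cylinder contributes a regular 24-gon of circumradius 8.5; the cylinder at (11.5, 8) does not reach this height (z outside [2, 25]); Combining (union): only the r=8.5 cylinder is present, so the union is just that shape — 1 connected region. Overall, the cross-section is a single solid region. The nearest boundary edge runs (-8.21, -2.20)→(-7.36, -4.25); distance from the point to it = 2.86 mm. The point is inside the cross-section and 2.86 mm from the nearest boundary — more than the 2.4 mm shell width (3 × 0.8), so it's in the infill interior.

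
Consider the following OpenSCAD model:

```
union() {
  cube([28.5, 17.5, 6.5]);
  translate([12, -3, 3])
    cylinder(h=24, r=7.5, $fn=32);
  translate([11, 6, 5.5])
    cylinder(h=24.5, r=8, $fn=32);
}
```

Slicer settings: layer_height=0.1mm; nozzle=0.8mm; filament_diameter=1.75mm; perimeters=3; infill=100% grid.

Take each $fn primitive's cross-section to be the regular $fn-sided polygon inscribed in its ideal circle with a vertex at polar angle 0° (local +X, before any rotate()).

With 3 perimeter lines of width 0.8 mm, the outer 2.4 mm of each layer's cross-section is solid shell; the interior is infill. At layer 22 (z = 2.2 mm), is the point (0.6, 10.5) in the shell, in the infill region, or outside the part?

At z = 2.2 mm: the cube is present — its section is the full 28.5×17.5 rectangle; the cylinder at (12, -3) does not reach this height (z outside [3, 27]); the cylinder at (11, 6) is not intersected at this z (z outside [5.5, 30]); Merging all regions: only the 28.5×17.5 cube is present, so the union is just that shape — 1 connected region. Overall, the cross-section is a single solid region. The nearest boundary edge runs (0.00, 17.50)→(0.00, 0.00); distance from the point to it = 0.60 mm. The point is inside the cross-section, 0.60 mm from the nearest boundary — within the 2.4 mm shell band (3 × 0.8).

shell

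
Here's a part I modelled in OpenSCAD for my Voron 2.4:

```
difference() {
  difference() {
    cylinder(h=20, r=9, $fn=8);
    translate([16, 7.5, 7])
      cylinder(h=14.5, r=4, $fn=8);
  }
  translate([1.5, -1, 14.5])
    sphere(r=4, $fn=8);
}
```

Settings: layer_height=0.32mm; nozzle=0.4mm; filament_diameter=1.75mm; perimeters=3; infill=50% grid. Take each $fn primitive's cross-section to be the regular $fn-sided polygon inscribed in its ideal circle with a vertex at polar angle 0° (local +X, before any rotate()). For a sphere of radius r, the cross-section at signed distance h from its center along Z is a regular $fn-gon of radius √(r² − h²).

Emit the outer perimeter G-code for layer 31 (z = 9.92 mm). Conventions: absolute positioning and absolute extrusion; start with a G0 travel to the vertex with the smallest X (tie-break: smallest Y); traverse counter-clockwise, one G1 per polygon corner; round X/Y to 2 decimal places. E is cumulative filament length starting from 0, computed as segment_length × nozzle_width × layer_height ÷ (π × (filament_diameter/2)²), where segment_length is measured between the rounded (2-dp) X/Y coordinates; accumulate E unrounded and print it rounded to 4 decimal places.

At z = 9.92 mm: the cylinder: section is a regular 8-gon, circumradius r=9; the r=4 cylinder at (16, 7.5) gives a regular 8-gon of circumradius 4 (constant along its height); Taking the first minus the rest: starting from the r=9 cylinder, the r=4 cylinder at (16, 7.5) misses the remaining region (no effect) — 1 connected region; the sphere at (1.5, -1) is absent (|z−center|=4.580 > r=4); After the difference (first − rest): none of the subtracted shapes is present at this height, so that combined region is unchanged — 1 connected region. The outline is a single polygon with 8 vertices. Extrusion per mm of travel: 0.4 × 0.32 / (π × 0.875²) = 0.053216. Accumulating E over each segment gives final E = 2.9316.

G0 X-9.00 Y0.00 Z9.92
G1 X-6.36 Y-6.36 E0.3665
G1 X0.00 Y-9.00 E0.7329
G1 X6.36 Y-6.36 E1.0994
G1 X9.00 Y0.00 E1.4658
G1 X6.36 Y6.36 E1.8323
G1 X0.00 Y9.00 E2.1987
G1 X-6.36 Y6.36 E2.5652
G1 X-9.00 Y0.00 E2.9316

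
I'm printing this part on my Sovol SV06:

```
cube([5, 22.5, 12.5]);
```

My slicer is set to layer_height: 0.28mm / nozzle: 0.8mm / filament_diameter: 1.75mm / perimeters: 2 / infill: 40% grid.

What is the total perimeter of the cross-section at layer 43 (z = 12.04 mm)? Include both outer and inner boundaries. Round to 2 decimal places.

55.00 mm

At z = 12.04 mm: the cube (footprint 5×22.5) is included at this height (perimeter 55.00 mm). Overall, the cross-section is a single solid region. Total boundary length (outer) = 55.00 mm.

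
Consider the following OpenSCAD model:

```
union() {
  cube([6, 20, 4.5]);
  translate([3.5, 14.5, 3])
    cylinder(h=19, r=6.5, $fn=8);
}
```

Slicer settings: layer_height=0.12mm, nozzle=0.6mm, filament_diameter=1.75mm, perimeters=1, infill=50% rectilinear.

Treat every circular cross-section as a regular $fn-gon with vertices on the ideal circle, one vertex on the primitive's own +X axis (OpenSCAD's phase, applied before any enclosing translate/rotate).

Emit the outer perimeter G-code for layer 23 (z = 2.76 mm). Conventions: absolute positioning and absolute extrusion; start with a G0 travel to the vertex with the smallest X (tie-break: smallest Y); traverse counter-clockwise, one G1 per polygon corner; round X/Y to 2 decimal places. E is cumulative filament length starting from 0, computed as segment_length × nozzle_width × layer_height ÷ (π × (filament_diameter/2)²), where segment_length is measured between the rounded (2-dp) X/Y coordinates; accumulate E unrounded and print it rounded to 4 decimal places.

G0 X0.00 Y0.00 Z2.76
G1 X6.00 Y0.00 E0.1796
G1 X6.00 Y20.00 E0.7783
G1 X0.00 Y20.00 E0.9579
G1 X0.00 Y0.00 E1.5566

At z = 2.76 mm: the cube is present — its section is the full 6×20 rectangle; the cylinder at (3.5, 14.5) is not intersected at this z (z outside [3, 22]); Taking the union: only the 6×20 cube is present, so the union is just that shape — 1 connected region. The outline is a single polygon with 4 vertices. Extrusion per mm of travel: 0.6 × 0.12 / (π × 0.875²) = 0.029934. Accumulating E over each segment gives final E = 1.5566.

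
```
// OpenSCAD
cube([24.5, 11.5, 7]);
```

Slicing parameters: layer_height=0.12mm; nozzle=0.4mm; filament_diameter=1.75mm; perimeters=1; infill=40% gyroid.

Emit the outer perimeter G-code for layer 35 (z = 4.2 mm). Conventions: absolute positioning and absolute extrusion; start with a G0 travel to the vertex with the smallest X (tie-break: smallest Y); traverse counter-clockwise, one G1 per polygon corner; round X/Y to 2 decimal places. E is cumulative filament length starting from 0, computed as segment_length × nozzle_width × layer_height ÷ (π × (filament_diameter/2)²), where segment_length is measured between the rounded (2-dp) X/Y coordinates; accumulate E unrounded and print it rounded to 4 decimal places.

At z = 4.2 mm: the cube (footprint 24.5×11.5) is included at this height. The outline is a single polygon with 4 vertices. Extrusion per mm of travel: 0.4 × 0.12 / (π × 0.875²) = 0.019956. Accumulating E over each segment gives final E = 1.4368.

G0 X0.00 Y0.00 Z4.20
G1 X24.50 Y0.00 E0.4889
G1 X24.50 Y11.50 E0.7184
G1 X0.00 Y11.50 E1.2073
G1 X0.00 Y0.00 E1.4368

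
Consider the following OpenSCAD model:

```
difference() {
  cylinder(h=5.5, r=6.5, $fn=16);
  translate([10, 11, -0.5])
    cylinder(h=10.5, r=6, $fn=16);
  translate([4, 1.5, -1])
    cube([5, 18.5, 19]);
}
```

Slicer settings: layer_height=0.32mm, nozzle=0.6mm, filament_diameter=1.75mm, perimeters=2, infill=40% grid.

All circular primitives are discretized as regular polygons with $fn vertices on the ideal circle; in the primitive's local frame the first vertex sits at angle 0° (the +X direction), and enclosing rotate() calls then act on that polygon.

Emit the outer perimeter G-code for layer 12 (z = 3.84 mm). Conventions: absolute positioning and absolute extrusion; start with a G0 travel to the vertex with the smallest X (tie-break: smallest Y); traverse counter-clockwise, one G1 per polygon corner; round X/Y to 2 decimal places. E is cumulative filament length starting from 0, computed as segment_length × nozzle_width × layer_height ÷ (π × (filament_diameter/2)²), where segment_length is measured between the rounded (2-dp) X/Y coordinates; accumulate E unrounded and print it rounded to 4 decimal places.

At z = 3.84 mm: the r=6.5 cylinder contributes a regular 16-gon of circumradius 6.5; the r=6 cylinder at (10, 11) gives a regular 16-gon of circumradius 6 (constant along its height); the cube at (4, 1.5) (footprint 5×18.5) is included at this height; After the difference (first − rest): starting from the r=6.5 cylinder, the r=6 cylinder at (10, 11) misses the remaining region (no effect); the 5×18.5 cube at (4, 1.5) partially overlaps it — only the 4.94 mm² overlap (of its 92.50 mm²) is removed, clipping the outline — 1 connected region. The outline is a single polygon with 17 vertices. Extrusion per mm of travel: 0.6 × 0.32 / (π × 0.875²) = 0.079824. Accumulating E over each segment gives final E = 3.3552.

G0 X-6.50 Y0.00 Z3.84
G1 X-6.01 Y-2.49 E0.2026
G1 X-4.60 Y-4.60 E0.4051
G1 X-2.49 Y-6.01 E0.6077
G1 X0.00 Y-6.50 E0.8103
G1 X2.49 Y-6.01 E1.0129
G1 X4.60 Y-4.60 E1.2154
G1 X6.01 Y-2.49 E1.4180
G1 X6.50 Y0.00 E1.6206
G1 X6.20 Y1.50 E1.7427
G1 X4.00 Y1.50 E1.9183
G1 X4.00 Y4.99 E2.1969
G1 X2.49 Y6.01 E2.3424
G1 X0.00 Y6.50 E2.5449
G1 X-2.49 Y6.01 E2.7475
G1 X-4.60 Y4.60 E2.9501
G1 X-6.01 Y2.49 E3.1527
G1 X-6.50 Y0.00 E3.3552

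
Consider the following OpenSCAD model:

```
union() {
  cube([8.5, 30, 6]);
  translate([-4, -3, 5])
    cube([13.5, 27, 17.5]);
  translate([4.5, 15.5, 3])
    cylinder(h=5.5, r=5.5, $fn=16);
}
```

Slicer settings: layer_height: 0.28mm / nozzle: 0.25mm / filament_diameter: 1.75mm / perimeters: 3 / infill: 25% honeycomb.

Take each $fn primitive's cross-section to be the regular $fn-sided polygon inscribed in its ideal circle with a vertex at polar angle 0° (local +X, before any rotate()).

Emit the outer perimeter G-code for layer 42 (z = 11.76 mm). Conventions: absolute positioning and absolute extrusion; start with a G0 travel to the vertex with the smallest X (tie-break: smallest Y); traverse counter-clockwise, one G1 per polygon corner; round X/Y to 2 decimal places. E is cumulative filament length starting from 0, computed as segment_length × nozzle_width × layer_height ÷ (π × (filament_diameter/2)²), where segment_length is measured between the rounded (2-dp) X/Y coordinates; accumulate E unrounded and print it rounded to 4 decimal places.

G0 X-4.00 Y-3.00 Z11.76
G1 X9.50 Y-3.00 E0.3929
G1 X9.50 Y24.00 E1.1787
G1 X-4.00 Y24.00 E1.5715
G1 X-4.00 Y-3.00 E2.3573

At z = 11.76 mm: the cube does not reach this height (z outside [0, 6]); the 13.5×27 cube at (-4, -3) contributes its full rectangle; the cylinder at (4.5, 15.5) is not intersected at this z (z outside [3, 8.5]); Taking the union: only the 13.5×27 cube at (-4, -3) is present, so the union is just that shape — 1 connected region. The outline is a single polygon with 4 vertices. Extrusion per mm of travel: 0.25 × 0.28 / (π × 0.875²) = 0.029103. Accumulating E over each segment gives final E = 2.3573.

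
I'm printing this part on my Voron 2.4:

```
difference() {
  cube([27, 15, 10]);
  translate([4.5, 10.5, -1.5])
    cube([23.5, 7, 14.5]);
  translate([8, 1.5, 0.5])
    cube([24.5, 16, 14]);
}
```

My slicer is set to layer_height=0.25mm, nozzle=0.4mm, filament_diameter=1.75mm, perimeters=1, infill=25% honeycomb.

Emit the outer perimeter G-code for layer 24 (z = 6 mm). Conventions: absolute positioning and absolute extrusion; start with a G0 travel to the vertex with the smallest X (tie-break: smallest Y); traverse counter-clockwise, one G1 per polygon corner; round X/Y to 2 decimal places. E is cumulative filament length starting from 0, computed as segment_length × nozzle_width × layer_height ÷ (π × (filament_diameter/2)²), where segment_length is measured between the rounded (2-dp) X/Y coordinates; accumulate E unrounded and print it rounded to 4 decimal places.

G0 X0.00 Y0.00 Z6.00
G1 X27.00 Y0.00 E1.1225
G1 X27.00 Y1.50 E1.1849
G1 X8.00 Y1.50 E1.9748
G1 X8.00 Y10.50 E2.3490
G1 X4.50 Y10.50 E2.4945
G1 X4.50 Y15.00 E2.6816
G1 X0.00 Y15.00 E2.8687
G1 X0.00 Y0.00 E3.4923

At z = 6 mm: the cube (footprint 27×15) is included at this height; the 23.5×7 cube at (4.5, 10.5) contributes its full rectangle; the cube at (8, 1.5) (footprint 24.5×16) is included at this height; Subtracting the remaining from the first: starting from the 27×15 cube, the 23.5×7 cube at (4.5, 10.5) partially overlaps it — only the 101.25 mm² overlap (of its 164.50 mm²) is removed, clipping the outline; the 24.5×16 cube at (8, 1.5) partially overlaps it — only the 171.00 mm² overlap (of its 392.00 mm²) is removed, clipping the outline — 1 connected region. The outline is a single polygon with 8 vertices. Extrusion per mm of travel: 0.4 × 0.25 / (π × 0.875²) = 0.041575. Accumulating E over each segment gives final E = 3.4923.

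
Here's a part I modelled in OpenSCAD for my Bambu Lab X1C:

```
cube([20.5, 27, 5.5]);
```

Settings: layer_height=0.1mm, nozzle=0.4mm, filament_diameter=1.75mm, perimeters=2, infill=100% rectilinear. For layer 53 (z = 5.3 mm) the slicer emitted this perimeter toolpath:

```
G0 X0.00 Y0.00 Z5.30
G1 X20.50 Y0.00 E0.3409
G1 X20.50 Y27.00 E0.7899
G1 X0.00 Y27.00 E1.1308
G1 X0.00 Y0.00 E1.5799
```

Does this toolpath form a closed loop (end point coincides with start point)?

yes

Start point (G0): (0.00, 0.00). End point (last G1): the path returns to the start — closed.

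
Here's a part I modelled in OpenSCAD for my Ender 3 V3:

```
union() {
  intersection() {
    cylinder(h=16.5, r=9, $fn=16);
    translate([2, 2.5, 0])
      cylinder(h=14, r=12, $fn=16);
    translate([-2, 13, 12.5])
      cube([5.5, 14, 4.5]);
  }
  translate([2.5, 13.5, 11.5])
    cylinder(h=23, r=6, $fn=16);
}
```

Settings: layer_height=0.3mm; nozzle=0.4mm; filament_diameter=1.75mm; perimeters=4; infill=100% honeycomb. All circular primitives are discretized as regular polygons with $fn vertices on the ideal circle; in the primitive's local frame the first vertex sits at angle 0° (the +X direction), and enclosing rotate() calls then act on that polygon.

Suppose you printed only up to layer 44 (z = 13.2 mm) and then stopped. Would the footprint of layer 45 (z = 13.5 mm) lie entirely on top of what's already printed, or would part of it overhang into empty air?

Compare the two slices. At z = 13.2: the cylinder: section is a regular 16-gon, circumradius r=9 (area = (16/2)·9.000²·sin(360°/16) = 247.98 mm²); the cylinder at (2, 2.5): section is a regular 16-gon, circumradius r=12 (area = (16/2)·12.000²·sin(360°/16) = 440.85 mm²); the 5.5×14 cube at (-2, 13) contributes its full rectangle (area 77.00 mm²); After intersecting: the r=12 cylinder at (2, 2.5) partially overlaps the r=9 cylinder; clipping to the common part keeps 246.62 mm²; the 5.5×14 cube at (-2, 13) does not overlap the running intersection (empty) — nothing remains; the cylinder at (2.5, 13.5): section is a regular 16-gon, circumradius r=6 (area = (16/2)·6.000²·sin(360°/16) = 110.21 mm²); Merging all regions: only the r=6 cylinder at (2.5, 13.5) is present, so the union is just that shape — area = 110.21 mm². At z = 13.5: the r=9 cylinder gives a regular 16-gon of circumradius 9 (constant along its height) (area = (16/2)·9.000²·sin(360°/16) = 247.98 mm²); the r=12 cylinder at (2, 2.5) contributes a regular 16-gon of circumradius 12 (area = (16/2)·12.000²·sin(360°/16) = 440.85 mm²); the cube at (-2, 13) (footprint 5.5×14) is included at this height (area 77.00 mm²); After intersecting: the r=12 cylinder at (2, 2.5) partially overlaps the r=9 cylinder; clipping to the common part keeps 246.62 mm²; the 5.5×14 cube at (-2, 13) does not overlap the running intersection (empty) — nothing remains; the r=6 cylinder at (2.5, 13.5) contributes a regular 16-gon of circumradius 6 (area = (16/2)·6.000²·sin(360°/16) = 110.21 mm²); Taking the union: only the r=6 cylinder at (2.5, 13.5) is present, so the union is just that shape — area = 110.21 mm². Checking containment: the cross-section at z = 13.5 is a subset of the cross-section at z = 13.2.

entirely on top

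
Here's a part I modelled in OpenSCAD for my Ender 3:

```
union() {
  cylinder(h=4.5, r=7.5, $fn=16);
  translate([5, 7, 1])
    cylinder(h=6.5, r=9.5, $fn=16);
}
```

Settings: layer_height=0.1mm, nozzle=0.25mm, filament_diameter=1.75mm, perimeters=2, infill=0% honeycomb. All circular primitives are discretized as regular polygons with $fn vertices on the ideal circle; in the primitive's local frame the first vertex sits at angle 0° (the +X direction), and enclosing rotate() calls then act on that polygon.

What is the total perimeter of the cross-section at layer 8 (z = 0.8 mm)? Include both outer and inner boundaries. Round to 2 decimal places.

46.82 mm

At z = 0.8 mm: the r=7.5 cylinder contributes a regular 16-gon of circumradius 7.5 (perimeter = 2·16·7.500·sin(180°/16) = 46.82 mm); the cylinder at (5, 7) does not reach this height (z outside [1, 7.5]); Taking the union: only the r=7.5 cylinder is present, so the union is just that shape — boundary = 46.82 mm. Overall, the cross-section is a single solid region. Total boundary length (outer) = 46.82 mm.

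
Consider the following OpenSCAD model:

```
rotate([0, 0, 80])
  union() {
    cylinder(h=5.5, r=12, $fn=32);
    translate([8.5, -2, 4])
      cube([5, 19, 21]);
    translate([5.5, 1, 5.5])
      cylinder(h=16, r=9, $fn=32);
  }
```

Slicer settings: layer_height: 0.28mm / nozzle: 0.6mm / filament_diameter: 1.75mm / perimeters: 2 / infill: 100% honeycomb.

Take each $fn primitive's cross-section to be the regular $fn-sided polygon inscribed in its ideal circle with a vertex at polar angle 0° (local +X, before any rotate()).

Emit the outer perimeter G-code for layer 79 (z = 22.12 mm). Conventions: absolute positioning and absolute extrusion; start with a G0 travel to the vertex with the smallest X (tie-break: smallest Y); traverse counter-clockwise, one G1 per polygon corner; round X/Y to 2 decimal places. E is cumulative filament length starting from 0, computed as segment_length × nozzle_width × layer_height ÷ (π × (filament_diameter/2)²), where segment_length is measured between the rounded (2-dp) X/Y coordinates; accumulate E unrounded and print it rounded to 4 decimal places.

At z = 22.12 mm: the cylinder is not intersected at this z (z outside [0, 5.5]); the 5×19 cube at (8.5, -2) contributes its full rectangle; the cylinder at (5.5, 1) is absent (z outside [5.5, 21.5]); Taking the union: only the 5×19 cube at (8.5, -2) is present, so the union is just that shape — 1 connected region; (whole slice rotated 80° about Z — lengths, areas and connectivity unchanged). The outline is a single polygon with 4 vertices. Extrusion per mm of travel: 0.6 × 0.28 / (π × 0.875²) = 0.069846. Accumulating E over each segment gives final E = 3.3539.

G0 X-15.27 Y11.32 Z22.12
G1 X3.45 Y8.02 E1.3277
G1 X4.31 Y12.95 E1.6772
G1 X-14.40 Y16.25 E3.0042
G1 X-15.27 Y11.32 E3.3539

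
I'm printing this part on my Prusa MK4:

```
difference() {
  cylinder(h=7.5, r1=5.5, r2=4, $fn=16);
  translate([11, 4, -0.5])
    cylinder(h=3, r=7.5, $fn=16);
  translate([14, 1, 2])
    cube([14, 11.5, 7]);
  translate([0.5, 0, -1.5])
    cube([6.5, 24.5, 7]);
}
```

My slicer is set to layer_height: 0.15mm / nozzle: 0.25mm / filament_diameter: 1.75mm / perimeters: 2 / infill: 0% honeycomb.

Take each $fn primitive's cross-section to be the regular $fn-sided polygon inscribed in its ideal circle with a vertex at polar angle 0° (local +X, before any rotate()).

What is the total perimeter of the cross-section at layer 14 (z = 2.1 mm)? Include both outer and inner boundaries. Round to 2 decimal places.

33.66 mm

At z = 2.1 mm: the cone (r1=5.5→r2=4) has section circumradius 5.080 here — a regular 16-gon (perimeter = 2·16·5.080·sin(180°/16) = 31.71 mm); the cylinder at (11, 4): section is a regular 16-gon, circumradius r=7.5 (perimeter = 2·16·7.500·sin(180°/16) = 46.82 mm); the cube at (14, 1) (footprint 14×11.5) is included at this height (perimeter 51.00 mm); the cube at (0.5, 0) is present — its section is the full 6.5×24.5 rectangle (perimeter 62.00 mm); After the difference (first − rest): starting from the cone, the r=7.5 cylinder at (11, 4) partially overlaps it — only the 1.92 mm² overlap (of its 172.21 mm²) is removed, clipping the outline; the 14×11.5 cube at (14, 1) misses the remaining region (no effect); the 6.5×24.5 cube at (0.5, 0) partially overlaps it — only the 15.36 mm² overlap (of its 159.25 mm²) is removed, clipping the outline — boundary = 33.66 mm. Overall, the cross-section is a single solid region. Total boundary length (outer) = 33.66 mm.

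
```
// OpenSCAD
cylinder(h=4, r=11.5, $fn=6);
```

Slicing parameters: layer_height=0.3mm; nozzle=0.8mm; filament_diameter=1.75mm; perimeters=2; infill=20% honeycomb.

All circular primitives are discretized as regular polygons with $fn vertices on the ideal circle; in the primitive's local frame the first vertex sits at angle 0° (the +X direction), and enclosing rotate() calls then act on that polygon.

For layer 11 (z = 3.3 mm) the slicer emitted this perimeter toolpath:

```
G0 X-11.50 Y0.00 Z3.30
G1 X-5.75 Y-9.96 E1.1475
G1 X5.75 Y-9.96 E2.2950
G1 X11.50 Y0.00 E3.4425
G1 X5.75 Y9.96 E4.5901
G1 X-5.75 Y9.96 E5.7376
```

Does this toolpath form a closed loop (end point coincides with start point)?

Start point (G0): (-11.50, 0.00). End point (last G1): the path does not return to the start — open.

no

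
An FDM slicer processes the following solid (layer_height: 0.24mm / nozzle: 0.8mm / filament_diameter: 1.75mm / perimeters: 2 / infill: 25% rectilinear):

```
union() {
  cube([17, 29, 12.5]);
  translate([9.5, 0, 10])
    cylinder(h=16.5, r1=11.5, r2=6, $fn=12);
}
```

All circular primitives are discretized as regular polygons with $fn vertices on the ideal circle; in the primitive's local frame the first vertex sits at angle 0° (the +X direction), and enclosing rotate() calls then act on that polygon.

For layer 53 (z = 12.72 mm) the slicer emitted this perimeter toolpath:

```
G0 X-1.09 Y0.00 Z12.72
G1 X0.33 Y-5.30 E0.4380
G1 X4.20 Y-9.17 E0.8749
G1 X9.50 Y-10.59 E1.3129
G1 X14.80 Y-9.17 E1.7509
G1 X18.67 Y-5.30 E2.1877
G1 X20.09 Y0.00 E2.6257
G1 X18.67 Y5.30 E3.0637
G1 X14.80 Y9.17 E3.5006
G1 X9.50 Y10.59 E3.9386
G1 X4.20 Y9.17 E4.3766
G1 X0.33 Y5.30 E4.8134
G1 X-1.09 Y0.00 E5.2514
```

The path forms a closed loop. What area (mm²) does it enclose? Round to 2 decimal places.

Apply the shoelace formula to the sequence of (X, Y) vertices; enclosed area = 336.51 mm².

336.51 mm²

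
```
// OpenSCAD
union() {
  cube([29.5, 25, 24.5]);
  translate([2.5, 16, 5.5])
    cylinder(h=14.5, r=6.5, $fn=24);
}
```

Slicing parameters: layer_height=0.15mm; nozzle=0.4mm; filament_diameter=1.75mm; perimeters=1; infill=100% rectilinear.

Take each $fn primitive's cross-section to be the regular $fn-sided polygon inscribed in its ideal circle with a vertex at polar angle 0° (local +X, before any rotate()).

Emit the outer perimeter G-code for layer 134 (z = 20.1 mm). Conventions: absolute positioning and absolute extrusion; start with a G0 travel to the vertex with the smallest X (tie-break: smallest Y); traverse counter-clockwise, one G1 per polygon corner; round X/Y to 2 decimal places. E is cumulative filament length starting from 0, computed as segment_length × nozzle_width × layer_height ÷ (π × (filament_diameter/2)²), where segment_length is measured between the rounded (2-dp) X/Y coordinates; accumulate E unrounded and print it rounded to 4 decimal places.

At z = 20.1 mm: the cube (footprint 29.5×25) is included at this height; the cylinder at (2.5, 16) is not intersected at this z (z outside [5.5, 20]); Taking the union: only the 29.5×25 cube is present, so the union is just that shape — 1 connected region. The outline is a single polygon with 4 vertices. Extrusion per mm of travel: 0.4 × 0.15 / (π × 0.875²) = 0.024945. Accumulating E over each segment gives final E = 2.7190.

G0 X0.00 Y0.00 Z20.10
G1 X29.50 Y0.00 E0.7359
G1 X29.50 Y25.00 E1.3595
G1 X0.00 Y25.00 E2.0954
G1 X0.00 Y0.00 E2.7190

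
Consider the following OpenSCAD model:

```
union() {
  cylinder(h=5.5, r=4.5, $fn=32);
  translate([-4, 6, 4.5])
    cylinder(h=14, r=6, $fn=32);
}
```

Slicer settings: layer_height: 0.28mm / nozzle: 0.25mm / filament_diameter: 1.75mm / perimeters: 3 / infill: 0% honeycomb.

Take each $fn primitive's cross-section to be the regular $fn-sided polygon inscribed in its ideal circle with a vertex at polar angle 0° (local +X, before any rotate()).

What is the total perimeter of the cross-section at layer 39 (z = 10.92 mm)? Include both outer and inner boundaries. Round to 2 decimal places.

At z = 10.92 mm: the cylinder does not reach this height (z outside [0, 5.5]); the r=6 cylinder at (-4, 6) contributes a regular 32-gon of circumradius 6 (perimeter = 2·32·6.000·sin(180°/32) = 37.64 mm); Merging all regions: only the r=6 cylinder at (-4, 6) is present, so the union is just that shape — boundary = 37.64 mm. Overall, the cross-section is a single solid region. Total boundary length (outer) = 37.64 mm.

37.64 mm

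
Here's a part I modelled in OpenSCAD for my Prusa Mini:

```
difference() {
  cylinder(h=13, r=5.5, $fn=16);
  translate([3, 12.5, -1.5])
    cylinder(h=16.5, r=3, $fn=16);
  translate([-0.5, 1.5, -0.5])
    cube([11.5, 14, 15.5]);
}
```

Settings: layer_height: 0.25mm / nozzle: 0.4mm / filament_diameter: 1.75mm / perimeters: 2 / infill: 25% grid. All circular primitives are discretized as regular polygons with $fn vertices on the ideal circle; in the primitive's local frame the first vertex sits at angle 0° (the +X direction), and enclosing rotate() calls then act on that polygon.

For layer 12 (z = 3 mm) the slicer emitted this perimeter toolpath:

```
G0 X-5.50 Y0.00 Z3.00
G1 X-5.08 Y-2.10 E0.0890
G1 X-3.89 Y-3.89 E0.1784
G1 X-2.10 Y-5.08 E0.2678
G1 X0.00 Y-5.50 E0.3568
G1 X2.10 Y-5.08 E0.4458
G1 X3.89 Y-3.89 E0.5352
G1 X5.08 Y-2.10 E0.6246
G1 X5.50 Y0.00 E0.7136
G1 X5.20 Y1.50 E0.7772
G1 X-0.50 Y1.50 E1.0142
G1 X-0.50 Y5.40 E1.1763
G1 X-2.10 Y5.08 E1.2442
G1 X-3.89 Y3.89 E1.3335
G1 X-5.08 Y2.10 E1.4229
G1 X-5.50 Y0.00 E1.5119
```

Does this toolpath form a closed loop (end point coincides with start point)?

Start point (G0): (-5.50, 0.00). End point (last G1): the path returns to the start — closed.

yes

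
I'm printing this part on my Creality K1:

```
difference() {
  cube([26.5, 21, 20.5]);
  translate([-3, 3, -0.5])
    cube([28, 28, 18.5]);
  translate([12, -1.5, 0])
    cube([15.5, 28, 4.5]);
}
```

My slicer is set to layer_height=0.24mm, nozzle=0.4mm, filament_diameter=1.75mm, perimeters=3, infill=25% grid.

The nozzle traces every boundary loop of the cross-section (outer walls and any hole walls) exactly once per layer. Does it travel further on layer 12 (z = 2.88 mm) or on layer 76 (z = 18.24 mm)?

layer 76 (z = 18.24 mm)

Layer 12 (z = 2.88): the cube (footprint 26.5×21) is included at this height (perimeter 95.00 mm); the 28×28 cube at (-3, 3) contributes its full rectangle (perimeter 112.00 mm); the cube at (12, -1.5) (footprint 15.5×28) is included at this height (perimeter 87.00 mm); Subtracting the remaining from the first: starting from the 26.5×21 cube, the 28×28 cube at (-3, 3) partially overlaps it — only the 450.00 mm² overlap (of its 784.00 mm²) is removed, clipping the outline; the 15.5×28 cube at (12, -1.5) partially overlaps it — only the 70.50 mm² overlap (of its 434.00 mm²) is removed, clipping the outline — boundary = 30.00 mm. So its perimeter = 30.00 mm. Layer 76 (z = 18.24): the cube is present — its section is the full 26.5×21 rectangle (perimeter 95.00 mm); the cube at (-3, 3) is not intersected at this z (z outside [-0.5, 18]); the cube at (12, -1.5) does not reach this height (z outside [0, 4.5]); After the difference (first − rest): none of the subtracted shapes is present at this height, so the 26.5×21 cube is unchanged — boundary = 95.00 mm. So its perimeter = 95.00 mm. Layer 76 is larger (95.00 vs 30.00 mm).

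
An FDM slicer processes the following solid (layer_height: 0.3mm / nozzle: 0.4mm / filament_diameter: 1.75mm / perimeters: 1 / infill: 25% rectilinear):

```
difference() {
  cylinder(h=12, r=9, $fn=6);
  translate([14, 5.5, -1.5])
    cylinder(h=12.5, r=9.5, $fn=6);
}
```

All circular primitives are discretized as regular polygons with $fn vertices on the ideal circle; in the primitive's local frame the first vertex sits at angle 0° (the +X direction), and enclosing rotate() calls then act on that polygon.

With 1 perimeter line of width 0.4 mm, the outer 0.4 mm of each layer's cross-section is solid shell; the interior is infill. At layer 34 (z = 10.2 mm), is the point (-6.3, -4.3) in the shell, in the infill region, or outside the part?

shell

At z = 10.2 mm: the r=9 cylinder gives a regular 6-gon of circumradius 9 (constant along its height); the r=9.5 cylinder at (14, 5.5) contributes a regular 6-gon of circumradius 9.5; Subtracting the remaining from the first: starting from the r=9 cylinder, the r=9.5 cylinder at (14, 5.5) partially overlaps it — only the 8.80 mm² overlap (of its 234.48 mm²) is removed, clipping the outline — 1 connected region. Overall, the cross-section is a single solid region. The nearest boundary edge runs (-4.50, -7.79)→(-9.00, 0.00); distance from the point to it = 0.19 mm. The point is inside the cross-section, 0.19 mm from the nearest boundary — within the 0.4 mm shell band (1 × 0.4).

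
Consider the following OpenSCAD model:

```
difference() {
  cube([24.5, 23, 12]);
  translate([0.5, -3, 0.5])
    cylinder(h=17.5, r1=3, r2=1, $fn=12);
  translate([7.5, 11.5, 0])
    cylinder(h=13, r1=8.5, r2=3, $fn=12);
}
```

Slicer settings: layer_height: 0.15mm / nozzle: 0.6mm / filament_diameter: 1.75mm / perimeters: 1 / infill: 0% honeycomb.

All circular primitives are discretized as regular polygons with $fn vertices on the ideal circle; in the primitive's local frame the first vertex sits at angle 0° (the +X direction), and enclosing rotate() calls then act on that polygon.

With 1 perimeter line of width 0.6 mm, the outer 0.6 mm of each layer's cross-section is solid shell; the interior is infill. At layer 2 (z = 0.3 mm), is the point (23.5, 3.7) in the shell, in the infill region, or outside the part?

At z = 0.3 mm: the cube is present — its section is the full 24.5×23 rectangle; the cone at (0.5, -3) is not intersected at this z (z outside [0.5, 18]); the cone at (7.5, 11.5) (r1=8.5→r2=3) has section circumradius 8.373 here — a regular 12-gon; Taking the first minus the rest: starting from the 24.5×23 cube, the cone at (7.5, 11.5) partially overlaps it — only the 207.48 mm² overlap (of its 210.33 mm²) is removed, clipping the outline — 1 connected region. Overall, the cross-section is a single solid region. The nearest boundary edge runs (24.50, 23.00)→(24.50, 0.00); distance from the point to it = 1.00 mm. The point is inside the cross-section and 1.00 mm from the nearest boundary — more than the 0.6 mm shell width (1 × 0.6), so it's in the infill interior.

infill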